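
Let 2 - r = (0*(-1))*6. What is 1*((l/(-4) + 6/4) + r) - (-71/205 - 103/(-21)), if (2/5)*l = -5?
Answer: 71173/34440 ≈ 2.0666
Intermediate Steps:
l = -25/2 (l = (5/2)*(-5) = -25/2 ≈ -12.500)
r = 2 (r = 2 - 0*(-1)*6 = 2 - 0*6 = 2 - 1*0 = 2 + 0 = 2)
1*((l/(-4) + 6/4) + r) - (-71/205 - 103/(-21)) = 1*((-25/2/(-4) + 6/4) + 2) - (-71/205 - 103/(-21)) = 1*((-25/2*(-1/4) + 6*(1/4)) + 2) - (-71*1/205 - 103*(-1/21)) = 1*((25/8 + 3/2) + 2) - (-71/205 + 103/21) = 1*(37/8 + 2) - 1*19624/4305 = 1*(53/8) - 19624/4305 = 53/8 - 19624/4305 = 71173/34440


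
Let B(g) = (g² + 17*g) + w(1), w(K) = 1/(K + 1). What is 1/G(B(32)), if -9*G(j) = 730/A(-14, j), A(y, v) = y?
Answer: 63/365 ≈ 0.17260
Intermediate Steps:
w(K) = 1/(1 + K)
B(g) = ½ + g² + 17*g (B(g) = (g² + 17*g) + 1/(1 + 1) = (g² + 17*g) + 1/2 = (g² + 17*g) + ½ = ½ + g² + 17*g)
G(j) = 365/63 (G(j) = -730/(9*(-14)) = -730*(-1)/(9*14) = -⅑*(-365/7) = 365/63)
1/G(B(32)) = 1/(365/63) = 63/365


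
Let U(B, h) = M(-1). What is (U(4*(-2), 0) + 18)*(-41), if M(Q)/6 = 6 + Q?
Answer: -1968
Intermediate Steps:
M(Q) = 36 + 6*Q (M(Q) = 6*(6 + Q) = 36 + 6*Q)
U(B, h) = 30 (U(B, h) = 36 + 6*(-1) = 36 - 6 = 30)
(U(4*(-2), 0) + 18)*(-41) = (30 + 18)*(-41) = 48*(-41) = -1968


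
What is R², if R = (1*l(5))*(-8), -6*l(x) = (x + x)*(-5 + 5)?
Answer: 0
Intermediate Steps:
l(x) = 0 (l(x) = -(x + x)*(-5 + 5)/6 = -2*x*0/6 = -⅙*0 = 0)
R = 0 (R = (1*0)*(-8) = 0*(-8) = 0)
R² = 0² = 0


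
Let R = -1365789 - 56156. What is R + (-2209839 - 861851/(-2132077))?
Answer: -7743242273517/2132077 ≈ -3.6318e+6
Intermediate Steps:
R = -1421945
R + (-2209839 - 861851/(-2132077)) = -1421945 + (-2209839 - 861851/(-2132077)) = -1421945 + (-2209839 - 861851*(-1)/2132077) = -1421945 + (-2209839 - 1*(-861851/2132077)) = -1421945 + (-2209839 + 861851/2132077) = -1421945 - 4711546043752/2132077 = -7743242273517/2132077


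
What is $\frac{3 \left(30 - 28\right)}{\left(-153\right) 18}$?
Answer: $- \frac{1}{459} \approx -0.0021787$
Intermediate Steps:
$\frac{3 \left(30 - 28\right)}{\left(-153\right) 18} = \frac{3 \cdot 2}{-2754} = 6 \left(- \frac{1}{2754}\right) = - \frac{1}{459}$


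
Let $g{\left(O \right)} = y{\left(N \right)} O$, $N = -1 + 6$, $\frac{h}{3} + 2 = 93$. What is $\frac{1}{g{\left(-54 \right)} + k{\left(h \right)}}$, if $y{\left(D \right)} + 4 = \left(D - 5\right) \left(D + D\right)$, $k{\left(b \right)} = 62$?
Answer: $\frac{1}{278} \approx 0.0035971$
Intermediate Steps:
$h = 273$ ($h = -6 + 3 \cdot 93 = -6 + 279 = 273$)
$N = 5$
$y{\left(D \right)} = -4 + 2 D \left(-5 + D\right)$ ($y{\left(D \right)} = -4 + \left(D - 5\right) \left(D + D\right) = -4 + \left(-5 + D\right) 2 D = -4 + 2 D \left(-5 + D\right)$)
$g{\left(O \right)} = - 4 O$ ($g{\left(O \right)} = \left(-4 - 50 + 2 \cdot 5^{2}\right) O = \left(-4 - 50 + 2 \cdot 25\right) O = \left(-4 - 50 + 50\right) O = - 4 O$)
$\frac{1}{g{\left(-54 \right)} + k{\left(h \right)}} = \frac{1}{\left(-4\right) \left(-54\right) + 62} = \frac{1}{216 + 62} = \frac{1}{278}$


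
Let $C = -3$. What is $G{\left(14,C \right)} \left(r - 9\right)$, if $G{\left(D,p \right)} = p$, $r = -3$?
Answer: $36$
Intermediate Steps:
$G{\left(14,C \right)} \left(r - 9\right) = - 3 \left(-3 - 9\right) = \left(-3\right) \left(-12\right) = 36$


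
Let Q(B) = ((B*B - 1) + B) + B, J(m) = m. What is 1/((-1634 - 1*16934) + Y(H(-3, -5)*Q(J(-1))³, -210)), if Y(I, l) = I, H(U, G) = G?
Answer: -1/18528 ≈ -5.3972e-5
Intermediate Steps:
Q(B) = -1 + B² + 2*B (Q(B) = ((B² - 1) + B) + B = ((-1 + B²) + B) + B = (-1 + B + B²) + B = -1 + B² + 2*B)
1/((-1634 - 1*16934) + Y(H(-3, -5)*Q(J(-1))³, -210)) = 1/((-1634 - 1*16934) - 5*(-1 + (-1)² + 2*(-1))³) = 1/((-1634 - 16934) - 5*(-1 + 1 - 2)³) = 1/(-18568 - 5*(-2)³) = 1/(-18568 - 5*(-8)) = 1/(-18568 + 40) = 1/(-18528) = -1/18528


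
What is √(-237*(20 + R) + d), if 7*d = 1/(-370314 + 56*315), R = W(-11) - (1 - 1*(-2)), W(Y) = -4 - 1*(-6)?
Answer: I*√6914548310410/39186 ≈ 67.104*I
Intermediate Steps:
W(Y) = 2 (W(Y) = -4 + 6 = 2)
R = -1 (R = 2 - (1 - 1*(-2)) = 2 - (1 + 2) = 2 - 1*3 = 2 - 3 = -1)
d = -1/2468718 (d = 1/(7*(-370314 + 56*315)) = 1/(7*(-370314 + 17640)) = (⅐)/(-352674) = (⅐)*(-1/352674) = -1/2468718 ≈ -4.0507e-7)
√(-237*(20 + R) + d) = √(-237*(20 - 1) - 1/2468718) = √(-237*19 - 1/2468718) = √(-4503 - 1/2468718) = √(-11116637155/2468718) = I*√6914548310410/39186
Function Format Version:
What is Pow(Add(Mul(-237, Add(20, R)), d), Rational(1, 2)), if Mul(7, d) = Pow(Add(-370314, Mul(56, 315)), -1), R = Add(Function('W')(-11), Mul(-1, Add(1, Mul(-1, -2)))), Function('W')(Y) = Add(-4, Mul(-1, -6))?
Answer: Mul(Rational(1, 39186), I, Pow(6914548310410, Rational(1, 2))) ≈ Mul(67.104, I)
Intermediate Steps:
Function('W')(Y) = 2 (Function('W')(Y) = Add(-4, 6) = 2)
R = -1 (R = Add(2, Mul(-1, Add(1, Mul(-1, -2)))) = Add(2, Mul(-1, Add(1, 2))) = Add(2, Mul(-1, 3)) = Add(2, -3) = -1)
d = Rational(-1, 2468718) (d = Mul(Rational(1, 7), Pow(Add(-370314, Mul(56, 315)), -1)) = Mul(Rational(1, 7), Pow(Add(-370314, 17640), -1)) = Mul(Rational(1, 7), Pow(-352674, -1)) = Mul(Rational(1, 7), Rational(-1, 352674)) = Rational(-1, 2468718) ≈ -4.0507e-7)
Pow(Add(Mul(-237, Add(20, R)), d), Rational(1, 2)) = Pow(Add(Mul(-237, Add(20, -1)), Rational(-1, 2468718)), Rational(1, 2)) = Pow(Add(Mul(-237, 19), Rational(-1, 2468718)), Rational(1, 2)) = Pow(Add(-4503, Rational(-1, 2468718)), Rational(1, 2)) = Pow(Rational(-11116637155, 2468718), Rational(1, 2)) = Mul(Rational(1, 39186), I, Pow(6914548310410, Rational(1, 2)))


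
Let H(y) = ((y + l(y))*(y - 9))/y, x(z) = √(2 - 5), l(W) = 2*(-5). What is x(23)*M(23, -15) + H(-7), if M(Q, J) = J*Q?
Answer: -272/7 - 345*I*√3 ≈ -38.857 - 597.56*I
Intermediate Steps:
l(W) = -10
x(z) = I*√3 (x(z) = √(-3) = I*√3)
H(y) = (-10 + y)*(-9 + y)/y (H(y) = ((y - 10)*(y - 9))/y = ((-10 + y)*(-9 + y))/y = (-10 + y)*(-9 + y)/y)
x(23)*M(23, -15) + H(-7) = (I*√3)*(-15*23) + (-19 - 7 + 90/(-7)) = (I*√3)*(-345) + (-19 - 7 + 90*(-⅐)) = -345*I*√3 + (-19 - 7 - 90/7) = -345*I*√3 - 272/7 = -272/7 - 345*I*√3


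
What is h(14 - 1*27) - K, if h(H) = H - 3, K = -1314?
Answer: 1298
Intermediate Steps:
h(H) = -3 + H
h(14 - 1*27) - K = (-3 + (14 - 1*27)) - 1*(-1314) = (-3 + (14 - 27)) + 1314 = (-3 - 13) + 1314 = -16 + 1314 = 1298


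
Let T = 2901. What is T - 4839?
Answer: -1938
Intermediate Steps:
T - 4839 = 2901 - 4839 = -1938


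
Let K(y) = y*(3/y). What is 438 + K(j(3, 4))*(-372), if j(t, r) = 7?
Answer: -678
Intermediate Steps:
K(y) = 3
438 + K(j(3, 4))*(-372) = 438 + 3*(-372) = 438 - 1116 = -678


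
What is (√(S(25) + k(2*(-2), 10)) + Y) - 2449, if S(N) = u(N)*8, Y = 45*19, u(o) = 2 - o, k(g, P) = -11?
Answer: -1594 + I*√195 ≈ -1594.0 + 13.964*I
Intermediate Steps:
Y = 855
S(N) = 16 - 8*N (S(N) = (2 - N)*8 = 16 - 8*N)
(√(S(25) + k(2*(-2), 10)) + Y) - 2449 = (√((16 - 8*25) - 11) + 855) - 2449 = (√((16 - 200) - 11) + 855) - 2449 = (√(-184 - 11) + 855) - 2449 = (√(-195) + 855) - 2449 = (I*√195 + 855) - 2449 = (855 + I*√195) - 2449 = -1594 + I*√195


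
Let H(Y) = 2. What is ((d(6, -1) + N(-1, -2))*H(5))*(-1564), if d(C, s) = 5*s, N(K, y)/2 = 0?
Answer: 15640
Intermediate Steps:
N(K, y) = 0 (N(K, y) = 2*0 = 0)
((d(6, -1) + N(-1, -2))*H(5))*(-1564) = ((5*(-1) + 0)*2)*(-1564) = ((-5 + 0)*2)*(-1564) = -5*2*(-1564) = -10*(-1564) = 15640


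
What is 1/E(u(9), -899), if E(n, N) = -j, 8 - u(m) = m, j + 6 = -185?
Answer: 1/191 ≈ 0.0052356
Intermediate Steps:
j = -191 (j = -6 - 185 = -191)
u(m) = 8 - m
E(n, N) = 191 (E(n, N) = -1*(-191) = 191)
1/E(u(9), -899) = 1/191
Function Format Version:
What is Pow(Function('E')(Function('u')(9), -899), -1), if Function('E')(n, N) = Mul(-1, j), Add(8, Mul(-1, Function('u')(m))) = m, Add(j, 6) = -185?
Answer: Rational(1, 191) ≈ 0.0052356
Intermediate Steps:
j = -191 (j = Add(-6, -185) = -191)
Function('u')(m) = Add(8, Mul(-1, m))
Function('E')(n, N) = 191 (Function('E')(n, N) = Mul(-1, -191) = 191)
Pow(Function('E')(Function('u')(9), -899), -1) = Pow(191, -1) = Rational(1, 191)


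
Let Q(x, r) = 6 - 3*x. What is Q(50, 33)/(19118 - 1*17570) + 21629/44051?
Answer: 753843/1894193 ≈ 0.39798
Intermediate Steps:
Q(50, 33)/(19118 - 1*17570) + 21629/44051 = (6 - 3*50)/(19118 - 1*17570) + 21629/44051 = (6 - 150)/(19118 - 17570) + 21629*(1/44051) = -144/1548 + 21629/44051 = -144*1/1548 + 21629/44051 = -4/43 + 21629/44051 = 753843/1894193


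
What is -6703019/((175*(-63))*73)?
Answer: 6703019/804825 ≈ 8.3285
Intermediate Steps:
-6703019/((175*(-63))*73) = -6703019/((-11025*73)) = -6703019/(-804825) = -6703019*(-1/804825) = 6703019/804825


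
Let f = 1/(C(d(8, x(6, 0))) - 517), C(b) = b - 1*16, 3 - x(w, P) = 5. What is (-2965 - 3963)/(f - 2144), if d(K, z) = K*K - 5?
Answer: 3283872/1016257 ≈ 3.2313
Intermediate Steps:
x(w, P) = -2 (x(w, P) = 3 - 1*5 = 3 - 5 = -2)
d(K, z) = -5 + K² (d(K, z) = K² - 5 = -5 + K²)
C(b) = -16 + b (C(b) = b - 16 = -16 + b)
f = -1/474 (f = 1/((-16 + (-5 + 8²)) - 517) = 1/((-16 + (-5 + 64)) - 517) = 1/((-16 + 59) - 517) = 1/(43 - 517) = 1/(-474) = -1/474 ≈ -0.0021097)
(-2965 - 3963)/(f - 2144) = (-2965 - 3963)/(-1/474 - 2144) = -6928/(-1016257/474) = -6928*(-474/1016257) = 3283872/1016257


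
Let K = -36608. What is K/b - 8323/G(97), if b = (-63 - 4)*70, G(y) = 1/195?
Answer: -3805881521/2345 ≈ -1.6230e+6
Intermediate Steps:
G(y) = 1/195
b = -4690 (b = -67*70 = -4690)
K/b - 8323/G(97) = -36608/(-4690) - 8323/1/195 = -36608*(-1/4690) - 8323*195 = 18304/2345 - 1622985 = -3805881521/2345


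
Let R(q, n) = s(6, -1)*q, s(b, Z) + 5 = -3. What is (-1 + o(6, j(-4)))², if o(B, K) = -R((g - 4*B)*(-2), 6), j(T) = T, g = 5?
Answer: 91809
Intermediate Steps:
s(b, Z) = -8 (s(b, Z) = -5 - 3 = -8)
R(q, n) = -8*q
o(B, K) = -80 + 64*B (o(B, K) = -(-8)*(5 - 4*B)*(-2) = -(-8)*(-10 + 8*B) = -(80 - 64*B) = -80 + 64*B)
(-1 + o(6, j(-4)))² = (-1 + (-80 + 64*6))² = (-1 + (-80 + 384))² = (-1 + 304)² = 303² = 91809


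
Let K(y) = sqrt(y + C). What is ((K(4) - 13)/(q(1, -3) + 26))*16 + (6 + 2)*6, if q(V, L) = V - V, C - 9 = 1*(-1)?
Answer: 40 + 16*sqrt(3)/13 ≈ 42.132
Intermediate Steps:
C = 8 (C = 9 + 1*(-1) = 9 - 1 = 8)
q(V, L) = 0
K(y) = sqrt(8 + y) (K(y) = sqrt(y + 8) = sqrt(8 + y))
((K(4) - 13)/(q(1, -3) + 26))*16 + (6 + 2)*6 = ((sqrt(8 + 4) - 13)/(0 + 26))*16 + (6 + 2)*6 = ((sqrt(12) - 13)/26)*16 + 8*6 = ((2*sqrt(3) - 13)*(1/26))*16 + 48 = ((-13 + 2*sqrt(3))*(1/26))*16 + 48 = (-1/2 + sqrt(3)/13)*16 + 48 = (-8 + 16*sqrt(3)/13) + 48 = 40 + 16*sqrt(3)/13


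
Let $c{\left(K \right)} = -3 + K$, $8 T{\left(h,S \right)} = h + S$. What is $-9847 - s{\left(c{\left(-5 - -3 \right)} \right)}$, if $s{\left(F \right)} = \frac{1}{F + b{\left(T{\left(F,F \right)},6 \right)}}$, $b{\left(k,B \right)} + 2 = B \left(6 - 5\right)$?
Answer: $-9846$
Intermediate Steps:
$T{\left(h,S \right)} = \frac{S}{8} + \frac{h}{8}$ ($T{\left(h,S \right)} = \frac{h + S}{8} = \frac{S + h}{8} = \frac{S}{8} + \frac{h}{8}$)
$b{\left(k,B \right)} = -2 + B$ ($b{\left(k,B \right)} = -2 + B \left(6 - 5\right) = -2 + B 1 = -2 + B$)
$s{\left(F \right)} = \frac{1}{4 + F}$ ($s{\left(F \right)} = \frac{1}{F + \left(-2 + 6\right)} = \frac{1}{F + 4} = \frac{1}{4 + F}$)
$-9847 - s{\left(c{\left(-5 - -3 \right)} \right)} = -9847 - \frac{1}{4 - 5} = -9847 - \frac{1}{-1} = -9847 - -1 = -9847 + 1 = -9846$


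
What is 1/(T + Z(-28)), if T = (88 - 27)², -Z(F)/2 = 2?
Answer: 1/3717 ≈ 0.00026903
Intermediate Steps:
Z(F) = -4 (Z(F) = -2*2 = -4)
T = 3721 (T = 61² = 3721)
1/(T + Z(-28)) = 1/(3721 - 4) = 1/3717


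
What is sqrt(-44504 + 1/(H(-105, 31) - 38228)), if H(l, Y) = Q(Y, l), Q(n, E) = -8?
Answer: I*sqrt(134430740655)/1738 ≈ 210.96*I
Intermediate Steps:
H(l, Y) = -8
sqrt(-44504 + 1/(H(-105, 31) - 38228)) = sqrt(-44504 + 1/(-8 - 38228)) = sqrt(-44504 + 1/(-38236)) = sqrt(-44504 - 1/38236) = sqrt(-1701654945/38236) = I*sqrt(134430740655)/1738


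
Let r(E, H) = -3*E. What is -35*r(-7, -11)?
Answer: -735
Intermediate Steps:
-35*r(-7, -11) = -(-105)*(-7) = -35*21 = -735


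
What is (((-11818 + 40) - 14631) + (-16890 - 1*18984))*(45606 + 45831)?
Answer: -5694970671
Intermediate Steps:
(((-11818 + 40) - 14631) + (-16890 - 1*18984))*(45606 + 45831) = ((-11778 - 14631) + (-16890 - 18984))*91437 = (-26409 - 35874)*91437 = -62283*91437 = -5694970671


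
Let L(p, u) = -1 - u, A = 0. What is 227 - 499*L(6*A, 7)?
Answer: 4219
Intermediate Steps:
227 - 499*L(6*A, 7) = 227 - 499*(-1 - 1*7) = 227 - 499*(-1 - 7) = 227 - 499*(-8) = 227 + 3992 = 4219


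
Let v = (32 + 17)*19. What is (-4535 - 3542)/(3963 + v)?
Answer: -8077/4894 ≈ -1.6504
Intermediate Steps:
v = 931 (v = 49*19 = 931)
(-4535 - 3542)/(3963 + v) = (-4535 - 3542)/(3963 + 931) = -8077/4894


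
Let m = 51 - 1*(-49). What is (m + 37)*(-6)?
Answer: -822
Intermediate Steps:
m = 100 (m = 51 + 49 = 100)
(m + 37)*(-6) = (100 + 37)*(-6) = 137*(-6) = -822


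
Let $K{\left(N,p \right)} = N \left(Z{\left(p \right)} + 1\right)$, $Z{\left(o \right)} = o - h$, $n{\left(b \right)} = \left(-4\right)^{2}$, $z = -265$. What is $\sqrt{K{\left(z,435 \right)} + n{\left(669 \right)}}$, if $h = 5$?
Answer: $i \sqrt{114199} \approx 337.93 i$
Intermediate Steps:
$n{\left(b \right)} = 16$
$Z{\left(o \right)} = -5 + o$ ($Z{\left(o \right)} = o - 5 = -5 + o$)
$K{\left(N,p \right)} = N \left(-4 + p\right)$ ($K{\left(N,p \right)} = N \left(\left(-5 + p\right) + 1\right) = N \left(-4 + p\right)$)
$\sqrt{K{\left(z,435 \right)} + n{\left(669 \right)}} = \sqrt{- 265 \left(-4 + 435\right) + 16} = \sqrt{\left(-265\right) 431 + 16} = \sqrt{-114215 + 16} = \sqrt{-114199} = i \sqrt{114199}$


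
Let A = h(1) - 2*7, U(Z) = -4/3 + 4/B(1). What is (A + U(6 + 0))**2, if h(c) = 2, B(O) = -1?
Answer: 2704/9 ≈ 300.44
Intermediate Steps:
U(Z) = -16/3 (U(Z) = -4/3 + 4/(-1) = -4*1/3 + 4*(-1) = -4/3 - 4 = -16/3)
A = -12 (A = 2 - 2*7 = 2 - 14 = -12)
(A + U(6 + 0))**2 = (-12 - 16/3)**2 = (-52/3)**2 = 2704/9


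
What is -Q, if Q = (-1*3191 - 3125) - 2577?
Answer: 8893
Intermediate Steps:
Q = -8893 (Q = (-3191 - 3125) - 2577 = -6316 - 2577 = -8893)
-Q = -1*(-8893) = 8893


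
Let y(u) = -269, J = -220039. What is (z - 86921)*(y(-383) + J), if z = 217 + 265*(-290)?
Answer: 36032254632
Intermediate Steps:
z = -76633 (z = 217 - 76850 = -76633)
(z - 86921)*(y(-383) + J) = (-76633 - 86921)*(-269 - 220039) = -163554*(-220308) = 36032254632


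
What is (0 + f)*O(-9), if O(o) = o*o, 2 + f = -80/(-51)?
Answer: -594/17 ≈ -34.941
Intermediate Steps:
f = -22/51 (f = -2 - 80/(-51) = -2 - 80*(-1/51) = -2 + 80/51 = -22/51 ≈ -0.43137)
O(o) = o**2
(0 + f)*O(-9) = (0 - 22/51)*(-9)**2 = -22/51*81 = -594/17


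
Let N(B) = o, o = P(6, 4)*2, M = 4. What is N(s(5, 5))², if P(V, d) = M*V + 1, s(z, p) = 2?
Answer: 2500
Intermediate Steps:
P(V, d) = 1 + 4*V (P(V, d) = 4*V + 1 = 1 + 4*V)
o = 50 (o = (1 + 4*6)*2 = (1 + 24)*2 = 25*2 = 50)
N(B) = 50
N(s(5, 5))² = 50² = 2500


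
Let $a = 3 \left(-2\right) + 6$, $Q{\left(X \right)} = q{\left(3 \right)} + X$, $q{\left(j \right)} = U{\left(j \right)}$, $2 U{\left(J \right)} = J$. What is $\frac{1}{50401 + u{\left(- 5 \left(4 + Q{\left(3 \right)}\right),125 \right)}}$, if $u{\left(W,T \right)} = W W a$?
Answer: $\frac{1}{50401} \approx 1.9841 \cdot 10^{-5}$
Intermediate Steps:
$U{\left(J \right)} = \frac{J}{2}$
$q{\left(j \right)} = \frac{j}{2}$
$Q{\left(X \right)} = \frac{3}{2} + X$ ($Q{\left(X \right)} = \frac{1}{2} \cdot 3 + X = \frac{3}{2} + X$)
$a = 0$ ($a = -6 + 6 = 0$)
$u{\left(W,T \right)} = 0$ ($u{\left(W,T \right)} = W W 0 = W^{2} \cdot 0 = 0$)
$\frac{1}{50401 + u{\left(- 5 \left(4 + Q{\left(3 \right)}\right),125 \right)}} = \frac{1}{50401 + 0} = \frac{1}{50401}$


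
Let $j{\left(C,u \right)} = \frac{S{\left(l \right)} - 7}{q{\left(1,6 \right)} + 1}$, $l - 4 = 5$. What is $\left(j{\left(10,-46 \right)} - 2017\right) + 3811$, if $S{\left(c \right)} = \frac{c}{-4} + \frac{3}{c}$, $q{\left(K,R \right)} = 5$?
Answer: $\frac{129061}{72} \approx 1792.5$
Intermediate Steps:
$l = 9$ ($l = 4 + 5 = 9$)
$S{\left(c \right)} = \frac{3}{c} - \frac{c}{4}$ ($S{\left(c \right)} = c \left(- \frac{1}{4}\right) + \frac{3}{c} = - \frac{c}{4} + \frac{3}{c} = \frac{3}{c} - \frac{c}{4}$)
$j{\left(C,u \right)} = - \frac{107}{72}$ ($j{\left(C,u \right)} = \frac{\left(\frac{3}{9} - \frac{9}{4}\right) - 7}{5 + 1} = \frac{\left(3 \cdot \frac{1}{9} - \frac{9}{4}\right) - 7}{6} = \left(\left(\frac{1}{3} - \frac{9}{4}\right) - 7\right) \frac{1}{6} = \left(- \frac{23}{12} - 7\right) \frac{1}{6} = \left(- \frac{107}{12}\right) \frac{1}{6} = - \frac{107}{72}$)
$\left(j{\left(10,-46 \right)} - 2017\right) + 3811 = \left(- \frac{107}{72} - 2017\right) + 3811 = - \frac{145331}{72} + 3811 = \frac{129061}{72}$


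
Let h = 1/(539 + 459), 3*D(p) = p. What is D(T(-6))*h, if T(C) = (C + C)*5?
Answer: -10/499 ≈ -0.020040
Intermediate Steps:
T(C) = 10*C (T(C) = (2*C)*5 = 10*C)
D(p) = p/3
h = 1/998 ≈ 0.0010020
D(T(-6))*h = ((10*(-6))/3)*(1/998) = ((1/3)*(-60))*(1/998) = -20*1/998 = -10/499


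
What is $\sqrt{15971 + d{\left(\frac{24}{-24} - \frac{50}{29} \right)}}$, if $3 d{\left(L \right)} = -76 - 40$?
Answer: $\frac{\sqrt{143391}}{3} \approx 126.22$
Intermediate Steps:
$d{\left(L \right)} = - \frac{116}{3}$ ($d{\left(L \right)} = \frac{-76 - 40}{3} = \frac{1}{3} \left(-116\right) = - \frac{116}{3}$)
$\sqrt{15971 + d{\left(\frac{24}{-24} - \frac{50}{29} \right)}} = \sqrt{15971 - \frac{116}{3}} = \sqrt{\frac{47797}{3}} = \frac{\sqrt{143391}}{3}$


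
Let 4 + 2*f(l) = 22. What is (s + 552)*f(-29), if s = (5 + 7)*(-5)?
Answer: 4428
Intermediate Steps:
f(l) = 9 (f(l) = -2 + (½)*22 = -2 + 11 = 9)
s = -60 (s = 12*(-5) = -60)
(s + 552)*f(-29) = (-60 + 552)*9 = 492*9 = 4428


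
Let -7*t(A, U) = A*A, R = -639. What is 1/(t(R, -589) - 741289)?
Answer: -7/5597344 ≈ -1.2506e-6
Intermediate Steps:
t(A, U) = -A²/7 (t(A, U) = -A*A/7 = -A²/7)
1/(t(R, -589) - 741289) = 1/(-⅐*(-639)² - 741289) = 1/(-⅐*408321 - 741289) = 1/(-408321/7 - 741289) = 1/(-5597344/7) = -7/5597344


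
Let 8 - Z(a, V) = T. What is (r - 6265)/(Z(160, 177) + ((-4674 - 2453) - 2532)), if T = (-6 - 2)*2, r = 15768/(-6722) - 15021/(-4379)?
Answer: 18438234898/28361237213 ≈ 0.65012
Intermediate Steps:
r = 15961545/14717819 (r = 15768*(-1/6722) - 15021*(-1/4379) = -7884/3361 + 15021/4379 = 15961545/14717819 ≈ 1.0845)
T = -16 (T = -8*2 = -16)
Z(a, V) = 24 (Z(a, V) = 8 - 1*(-16) = 8 + 16 = 24)
(r - 6265)/(Z(160, 177) + ((-4674 - 2453) - 2532)) = (15961545/14717819 - 6265)/(24 + ((-4674 - 2453) - 2532)) = -92191174490/(14717819*(24 + (-7127 - 2532))) = -92191174490/(14717819*(24 - 9659)) = -92191174490/14717819/(-9635) = -92191174490/14717819*(-1/9635) = 18438234898/28361237213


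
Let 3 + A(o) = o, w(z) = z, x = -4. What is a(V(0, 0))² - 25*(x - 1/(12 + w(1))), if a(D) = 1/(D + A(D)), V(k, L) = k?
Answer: 11938/117 ≈ 102.03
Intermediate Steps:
A(o) = -3 + o
a(D) = 1/(-3 + 2*D) (a(D) = 1/(D + (-3 + D)) = 1/(-3 + 2*D))
a(V(0, 0))² - 25*(x - 1/(12 + w(1))) = (1/(-3 + 2*0))² - 25*(-4 - 1/(12 + 1)) = (1/(-3 + 0))² - 25*(-4 - 1/13) = (1/(-3))² - 25*(-4 - 1*1/13) = (-⅓)² - 25*(-4 - 1/13) = ⅑ - 25*(-53/13) = ⅑ + 1325/13 = 11938/117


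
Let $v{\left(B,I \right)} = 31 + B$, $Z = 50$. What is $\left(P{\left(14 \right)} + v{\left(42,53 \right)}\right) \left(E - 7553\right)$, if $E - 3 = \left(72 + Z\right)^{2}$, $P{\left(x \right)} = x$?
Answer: $638058$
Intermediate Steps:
$E = 14887$ ($E = 3 + \left(72 + 50\right)^{2} = 3 + 122^{2} = 3 + 14884 = 14887$)
$\left(P{\left(14 \right)} + v{\left(42,53 \right)}\right) \left(E - 7553\right) = \left(14 + \left(31 + 42\right)\right) \left(14887 - 7553\right) = \left(14 + 73\right) 7334 = 87 \cdot 7334 = 638058$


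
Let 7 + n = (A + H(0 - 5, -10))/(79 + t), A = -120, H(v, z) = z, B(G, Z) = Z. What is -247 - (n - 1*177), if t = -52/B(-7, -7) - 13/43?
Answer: -797041/12962 ≈ -61.491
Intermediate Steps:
t = 2145/301 (t = -52/(-7) - 13/43 = -52*(-⅐) - 13*1/43 = 52/7 - 13/43 = 2145/301 ≈ 7.1262)
n = -110299/12962 (n = -7 + (-120 - 10)/(79 + 2145/301) = -7 - 130/25924/301 = -7 - 130*301/25924 = -7 - 19565/12962 = -110299/12962 ≈ -8.5094)
-247 - (n - 1*177) = -247 - (-110299/12962 - 1*177) = -247 - (-110299/12962 - 177) = -247 - 1*(-2404573/12962) = -247 + 2404573/12962 = -797041/12962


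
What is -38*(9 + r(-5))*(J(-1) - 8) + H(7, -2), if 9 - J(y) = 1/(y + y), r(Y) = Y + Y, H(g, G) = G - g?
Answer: 48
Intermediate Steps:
r(Y) = 2*Y
J(y) = 9 - 1/(2*y) (J(y) = 9 - 1/(y + y) = 9 - 1/(2*y))
-38*(9 + r(-5))*(J(-1) - 8) + H(7, -2) = -38*(9 + 2*(-5))*((9 - ½/(-1)) - 8) + (-2 - 1*7) = -38*(9 - 10)*((9 - ½*(-1)) - 8) + (-2 - 7) = -(-38)*((9 + ½) - 8) - 9 = -(-38)*(19/2 - 8) - 9 = -(-38)*3/2 - 9 = -38*(-3/2) - 9 = 57 - 9 = 48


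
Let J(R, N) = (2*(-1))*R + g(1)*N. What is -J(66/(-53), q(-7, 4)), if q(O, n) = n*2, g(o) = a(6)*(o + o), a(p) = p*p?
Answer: -30660/53 ≈ -578.49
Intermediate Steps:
a(p) = p²
g(o) = 72*o (g(o) = 6²*(o + o) = 36*(2*o) = 72*o)
q(O, n) = 2*n
J(R, N) = -2*R + 72*N (J(R, N) = (2*(-1))*R + (72*1)*N = -2*R + 72*N)
-J(66/(-53), q(-7, 4)) = -(-132/(-53) + 72*(2*4)) = -(-132*(-1)/53 + 72*8) = -(-2*(-66/53) + 576) = -(132/53 + 576) = -1*30660/53 = -30660/53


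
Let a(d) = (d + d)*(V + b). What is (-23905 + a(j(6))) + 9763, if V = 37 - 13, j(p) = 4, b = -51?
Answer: -14358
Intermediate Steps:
V = 24
a(d) = -54*d (a(d) = (d + d)*(24 - 51) = (2*d)*(-27) = -54*d)
(-23905 + a(j(6))) + 9763 = (-23905 - 54*4) + 9763 = (-23905 - 216) + 9763 = -24121 + 9763 = -14358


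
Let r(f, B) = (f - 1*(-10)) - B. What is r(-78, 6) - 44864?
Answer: -44938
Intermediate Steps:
r(f, B) = 10 + f - B (r(f, B) = (f + 10) - B = (10 + f) - B = 10 + f - B)
r(-78, 6) - 44864 = (10 - 78 - 1*6) - 44864 = (10 - 78 - 6) - 44864 = -74 - 44864 = -44938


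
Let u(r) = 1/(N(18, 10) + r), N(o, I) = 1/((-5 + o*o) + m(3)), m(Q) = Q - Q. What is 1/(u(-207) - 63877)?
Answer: -66032/4217926383 ≈ -1.5655e-5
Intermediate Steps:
m(Q) = 0
N(o, I) = 1/(-5 + o²) (N(o, I) = 1/((-5 + o*o) + 0) = 1/((-5 + o²) + 0) = 1/(-5 + o²))
u(r) = 1/(1/319 + r) (u(r) = 1/(1/(-5 + 18²) + r) = 1/(1/(-5 + 324) + r) = 1/(1/319 + r))
1/(u(-207) - 63877) = 1/(319/(1 + 319*(-207)) - 63877) = 1/(319/(1 - 66033) - 63877) = 1/(319/(-66032) - 63877) = 1/(319*(-1/66032) - 63877) = 1/(-319/66032 - 63877) = 1/(-4217926383/66032) = -66032/4217926383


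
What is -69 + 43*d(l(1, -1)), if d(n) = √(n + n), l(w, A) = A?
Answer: -69 + 43*I*√2 ≈ -69.0 + 60.811*I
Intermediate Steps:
d(n) = √2*√n (d(n) = √(2*n) = √2*√n)
-69 + 43*d(l(1, -1)) = -69 + 43*(√2*√(-1)) = -69 + 43*(√2*I) = -69 + 43*(I*√2) = -69 + 43*I*√2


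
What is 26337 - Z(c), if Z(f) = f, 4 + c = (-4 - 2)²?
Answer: 26305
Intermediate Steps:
c = 32 (c = -4 + (-4 - 2)² = -4 + (-6)² = -4 + 36 = 32)
26337 - Z(c) = 26337 - 1*32 = 26337 - 32 = 26305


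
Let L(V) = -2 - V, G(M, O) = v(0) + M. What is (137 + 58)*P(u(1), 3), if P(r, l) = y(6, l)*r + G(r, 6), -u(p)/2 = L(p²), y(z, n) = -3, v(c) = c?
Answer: -2340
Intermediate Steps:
G(M, O) = M (G(M, O) = 0 + M = M)
u(p) = 4 + 2*p² (u(p) = -2*(-2 - p²) = 4 + 2*p²)
P(r, l) = -2*r (P(r, l) = -3*r + r = -2*r)
(137 + 58)*P(u(1), 3) = (137 + 58)*(-2*(4 + 2*1²)) = 195*(-2*(4 + 2*1)) = 195*(-2*(4 + 2)) = 195*(-2*6) = 195*(-12) = -2340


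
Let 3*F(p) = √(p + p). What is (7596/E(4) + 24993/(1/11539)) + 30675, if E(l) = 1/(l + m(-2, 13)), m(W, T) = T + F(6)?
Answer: 288554034 + 5064*√3 ≈ 2.8856e+8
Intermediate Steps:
F(p) = √2*√p/3 (F(p) = √(p + p)/3 = √(2*p)/3 = (√2*√p)/3 = √2*√p/3)
m(W, T) = T + 2*√3/3 (m(W, T) = T + √2*√6/3 = T + 2*√3/3)
E(l) = 1/(13 + l + 2*√3/3) (E(l) = 1/(l + (13 + 2*√3/3)) = 1/(13 + l + 2*√3/3))
(7596/E(4) + 24993/(1/11539)) + 30675 = (7596/((3/(39 + 2*√3 + 3*4))) + 24993/(1/11539)) + 30675 = (7596/((3/(39 + 2*√3 + 12))) + 24993/(1/11539)) + 30675 = (7596/((3/(51 + 2*√3))) + 24993*11539) + 30675 = (7596*(17 + 2*√3/3) + 288394227) + 30675 = ((129132 + 5064*√3) + 288394227) + 30675 = (288523359 + 5064*√3) + 30675 = 288554034 + 5064*√3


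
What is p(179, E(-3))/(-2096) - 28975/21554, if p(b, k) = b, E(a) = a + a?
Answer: -32294883/22588592 ≈ -1.4297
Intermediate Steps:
E(a) = 2*a
p(179, E(-3))/(-2096) - 28975/21554 = 179/(-2096) - 28975/21554 = 179*(-1/2096) - 28975*1/21554 = -179/2096 - 28975/21554 = -32294883/22588592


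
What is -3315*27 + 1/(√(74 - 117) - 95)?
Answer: -811631435/9068 - I*√43/9068 ≈ -89505.0 - 0.00072314*I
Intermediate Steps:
-3315*27 + 1/(√(74 - 117) - 95) = -255*351 + 1/(√(-43) - 95) = -89505 + 1/(I*√43 - 95) = -89505 + 1/(-95 + I*√43)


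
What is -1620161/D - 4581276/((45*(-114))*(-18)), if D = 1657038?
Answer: -215026502423/4250302470 ≈ -50.591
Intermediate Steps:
-1620161/D - 4581276/((45*(-114))*(-18)) = -1620161/1657038 - 4581276/((45*(-114))*(-18)) = -1620161*1/1657038 - 4581276/((-5130*(-18))) = -1620161/1657038 - 4581276/92340 = -1620161/1657038 - 4581276*1/92340 = -1620161/1657038 - 381773/7695 = -215026502423/4250302470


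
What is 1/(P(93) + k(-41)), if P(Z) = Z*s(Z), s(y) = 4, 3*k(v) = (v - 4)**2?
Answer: 1/1047 ≈ 0.00095511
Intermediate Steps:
k(v) = (-4 + v)**2/3 (k(v) = (v - 4)**2/3 = (-4 + v)**2/3)
P(Z) = 4*Z (P(Z) = Z*4 = 4*Z)
1/(P(93) + k(-41)) = 1/(4*93 + (-4 - 41)**2/3) = 1/(372 + (1/3)*(-45)**2) = 1/(372 + (1/3)*2025) = 1/(372 + 675) = 1/1047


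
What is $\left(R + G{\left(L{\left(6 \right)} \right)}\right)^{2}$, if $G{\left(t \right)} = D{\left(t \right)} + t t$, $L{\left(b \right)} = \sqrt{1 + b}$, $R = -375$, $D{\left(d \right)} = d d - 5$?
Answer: $133956$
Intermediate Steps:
$D{\left(d \right)} = -5 + d^{2}$ ($D{\left(d \right)} = d^{2} - 5 = -5 + d^{2}$)
$G{\left(t \right)} = -5 + 2 t^{2}$ ($G{\left(t \right)} = \left(-5 + t^{2}\right) + t t = \left(-5 + t^{2}\right) + t^{2} = -5 + 2 t^{2}$)
$\left(R + G{\left(L{\left(6 \right)} \right)}\right)^{2} = \left(-375 - \left(5 - 2 \left(\sqrt{1 + 6}\right)^{2}\right)\right)^{2} = \left(-375 - \left(5 - 2 \left(\sqrt{7}\right)^{2}\right)\right)^{2} = \left(-375 + \left(-5 + 2 \cdot 7\right)\right)^{2} = \left(-375 + \left(-5 + 14\right)\right)^{2} = \left(-375 + 9\right)^{2} = \left(-366\right)^{2} = 133956$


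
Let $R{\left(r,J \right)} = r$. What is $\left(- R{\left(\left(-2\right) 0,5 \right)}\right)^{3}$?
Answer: $0$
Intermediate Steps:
$\left(- R{\left(\left(-2\right) 0,5 \right)}\right)^{3} = \left(- \left(-2\right) 0\right)^{3} = \left(\left(-1\right) 0\right)^{3} = 0^{3} = 0$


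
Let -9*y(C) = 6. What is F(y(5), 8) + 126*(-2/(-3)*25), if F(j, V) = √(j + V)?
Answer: 2100 + √66/3 ≈ 2102.7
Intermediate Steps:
y(C) = -⅔ (y(C) = -⅑*6 = -⅔)
F(j, V) = √(V + j)
F(y(5), 8) + 126*(-2/(-3)*25) = √(8 - ⅔) + 126*(-2/(-3)*25) = √(22/3) + 126*(-2*(-⅓)*25) = √66/3 + 126*((⅔)*25) = √66/3 + 126*(50/3) = √66/3 + 2100 = 2100 + √66/3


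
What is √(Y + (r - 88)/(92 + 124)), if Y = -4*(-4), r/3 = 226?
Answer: 17*√21/18 ≈ 4.3280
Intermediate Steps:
r = 678 (r = 3*226 = 678)
Y = 16
√(Y + (r - 88)/(92 + 124)) = √(16 + (678 - 88)/(92 + 124)) = √(16 + 590/216) = √(16 + 590*(1/216)) = √(16 + 295/108) = √(2023/108) = 17*√21/18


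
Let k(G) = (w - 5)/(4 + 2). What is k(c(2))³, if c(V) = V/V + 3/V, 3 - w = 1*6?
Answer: -64/27 ≈ -2.3704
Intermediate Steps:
w = -3 (w = 3 - 6 = -3)
c(V) = 1 + 3/V
k(G) = -4/3 (k(G) = (-3 - 5)/(4 + 2) = -8/6 = -8*⅙ = -4/3)
k(c(2))³ = (-4/3)³ = -64/27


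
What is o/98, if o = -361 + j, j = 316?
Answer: -45/98 ≈ -0.45918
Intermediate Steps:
o = -45 (o = -361 + 316 = -45)
o/98 = -45/98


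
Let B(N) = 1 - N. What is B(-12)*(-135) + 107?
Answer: -1648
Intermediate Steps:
B(-12)*(-135) + 107 = (1 - 1*(-12))*(-135) + 107 = (1 + 12)*(-135) + 107 = 13*(-135) + 107 = -1755 + 107 = -1648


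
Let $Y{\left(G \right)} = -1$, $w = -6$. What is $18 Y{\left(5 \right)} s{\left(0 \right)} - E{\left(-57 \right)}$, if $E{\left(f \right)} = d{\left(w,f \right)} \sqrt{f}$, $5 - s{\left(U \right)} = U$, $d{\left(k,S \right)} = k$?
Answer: $-90 + 6 i \sqrt{57} \approx -90.0 + 45.299 i$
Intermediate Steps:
$s{\left(U \right)} = 5 - U$
$E{\left(f \right)} = - 6 \sqrt{f}$
$18 Y{\left(5 \right)} s{\left(0 \right)} - E{\left(-57 \right)} = 18 \left(-1\right) \left(5 - 0\right) - - 6 \sqrt{-57} = - 18 \left(5 + 0\right) - - 6 i \sqrt{57} = \left(-18\right) 5 - - 6 i \sqrt{57} = -90 + 6 i \sqrt{57}$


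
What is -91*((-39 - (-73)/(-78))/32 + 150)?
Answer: -2598995/192 ≈ -13536.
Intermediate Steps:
-91*((-39 - (-73)/(-78))/32 + 150) = -91*((-39 - (-73)*(-1)/78)*(1/32) + 150) = -91*((-39 - 1*73/78)*(1/32) + 150) = -91*((-39 - 73/78)*(1/32) + 150) = -91*(-3115/78*1/32 + 150) = -91*(-3115/2496 + 150) = -91*371285/2496 = -2598995/192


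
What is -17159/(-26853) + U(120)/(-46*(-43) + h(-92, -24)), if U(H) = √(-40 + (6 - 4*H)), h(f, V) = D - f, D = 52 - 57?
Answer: 17159/26853 + I*√514/2065 ≈ 0.639 + 0.010979*I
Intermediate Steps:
D = -5
h(f, V) = -5 - f
U(H) = √(-34 - 4*H)
-17159/(-26853) + U(120)/(-46*(-43) + h(-92, -24)) = -17159/(-26853) + √(-34 - 4*120)/(-46*(-43) + (-5 - 1*(-92))) = -17159*(-1/26853) + √(-34 - 480)/(1978 + (-5 + 92)) = 17159/26853 + √(-514)/(1978 + 87) = 17159/26853 + (I*√514)/2065 = 17159/26853 + (I*√514)*(1/2065) = 17159/26853 + I*√514/2065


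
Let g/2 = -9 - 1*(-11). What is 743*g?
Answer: 2972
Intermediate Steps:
g = 4 (g = 2*(-9 - 1*(-11)) = 2*(-9 + 11) = 2*2 = 4)
743*g = 743*4 = 2972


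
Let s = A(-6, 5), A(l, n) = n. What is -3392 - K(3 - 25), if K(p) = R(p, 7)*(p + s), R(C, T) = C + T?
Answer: -3647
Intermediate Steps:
s = 5
K(p) = (5 + p)*(7 + p) (K(p) = (p + 7)*(p + 5) = (7 + p)*(5 + p) = (5 + p)*(7 + p))
-3392 - K(3 - 25) = -3392 - (5 + (3 - 25))*(7 + (3 - 25)) = -3392 - (5 - 22)*(7 - 22) = -3392 - (-17)*(-15) = -3392 - 1*255 = -3392 - 255 = -3647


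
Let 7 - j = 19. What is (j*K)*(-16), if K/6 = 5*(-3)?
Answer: -17280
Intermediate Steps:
j = -12 (j = 7 - 1*19 = 7 - 19 = -12)
K = -90 (K = 6*(5*(-3)) = 6*(-15) = -90)
(j*K)*(-16) = -12*(-90)*(-16) = 1080*(-16) = -17280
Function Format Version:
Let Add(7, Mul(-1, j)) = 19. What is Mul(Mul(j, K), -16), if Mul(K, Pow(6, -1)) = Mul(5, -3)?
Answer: -17280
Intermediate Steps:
j = -12 (j = Add(7, Mul(-1, 19)) = Add(7, -19) = -12)
K = -90 (K = Mul(6, Mul(5, -3)) = Mul(6, -15) = -90)
Mul(Mul(j, K), -16) = Mul(Mul(-12, -90), -16) = Mul(1080, -16) = -17280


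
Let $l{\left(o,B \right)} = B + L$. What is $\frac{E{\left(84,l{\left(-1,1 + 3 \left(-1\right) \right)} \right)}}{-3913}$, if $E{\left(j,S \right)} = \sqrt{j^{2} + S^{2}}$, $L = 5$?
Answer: $- \frac{3 \sqrt{785}}{3913} \approx -0.021481$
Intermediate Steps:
$l{\left(o,B \right)} = 5 + B$ ($l{\left(o,B \right)} = B + 5 = 5 + B$)
$E{\left(j,S \right)} = \sqrt{S^{2} + j^{2}}$
$\frac{E{\left(84,l{\left(-1,1 + 3 \left(-1\right) \right)} \right)}}{-3913} = \frac{\sqrt{\left(5 + \left(1 + 3 \left(-1\right)\right)\right)^{2} + 84^{2}}}{-3913} = \sqrt{\left(5 + \left(1 - 3\right)\right)^{2} + 7056} \left(- \frac{1}{3913}\right) = \sqrt{\left(5 - 2\right)^{2} + 7056} \left(- \frac{1}{3913}\right) = \sqrt{3^{2} + 7056} \left(- \frac{1}{3913}\right) = \sqrt{9 + 7056} \left(- \frac{1}{3913}\right) = \sqrt{7065} \left(- \frac{1}{3913}\right) = 3 \sqrt{785} \left(- \frac{1}{3913}\right) = - \frac{3 \sqrt{785}}{3913}$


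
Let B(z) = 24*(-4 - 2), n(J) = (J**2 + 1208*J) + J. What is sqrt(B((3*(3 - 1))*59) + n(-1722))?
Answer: 3*sqrt(98138) ≈ 939.81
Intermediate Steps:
n(J) = J**2 + 1209*J
B(z) = -144 (B(z) = 24*(-6) = -144)
sqrt(B((3*(3 - 1))*59) + n(-1722)) = sqrt(-144 - 1722*(1209 - 1722)) = sqrt(-144 - 1722*(-513)) = sqrt(-144 + 883386) = sqrt(883242) = 3*sqrt(98138)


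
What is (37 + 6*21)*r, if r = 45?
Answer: 7335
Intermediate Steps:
(37 + 6*21)*r = (37 + 6*21)*45 = (37 + 126)*45 = 163*45 = 7335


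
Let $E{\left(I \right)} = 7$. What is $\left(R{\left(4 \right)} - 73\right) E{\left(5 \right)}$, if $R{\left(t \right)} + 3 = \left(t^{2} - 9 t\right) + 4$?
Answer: $-644$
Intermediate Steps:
$R{\left(t \right)} = 1 + t^{2} - 9 t$ ($R{\left(t \right)} = -3 + \left(\left(t^{2} - 9 t\right) + 4\right) = -3 + \left(4 + t^{2} - 9 t\right) = 1 + t^{2} - 9 t$)
$\left(R{\left(4 \right)} - 73\right) E{\left(5 \right)} = \left(\left(1 + 4^{2} - 36\right) - 73\right) 7 = \left(\left(1 + 16 - 36\right) - 73\right) 7 = \left(-19 - 73\right) 7 = \left(-92\right) 7 = -644$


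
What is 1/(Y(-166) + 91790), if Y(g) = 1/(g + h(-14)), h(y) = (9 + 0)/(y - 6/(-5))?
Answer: 10669/979307446 ≈ 1.0894e-5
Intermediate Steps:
h(y) = 9/(6/5 + y) (h(y) = 9/(y - 6*(-⅕)) = 9/(y + 6/5) = 9/(6/5 + y))
Y(g) = 1/(-45/64 + g) (Y(g) = 1/(g + 45/(6 + 5*(-14))) = 1/(g + 45/(6 - 70)) = 1/(g + 45/(-64)) = 1/(g + 45*(-1/64)) = 1/(g - 45/64) = 1/(-45/64 + g))
1/(Y(-166) + 91790) = 1/(64/(-45 + 64*(-166)) + 91790) = 1/(64/(-45 - 10624) + 91790) = 1/(64/(-10669) + 91790) = 1/(64*(-1/10669) + 91790) = 1/(-64/10669 + 91790) = 1/(979307446/10669) = 10669/979307446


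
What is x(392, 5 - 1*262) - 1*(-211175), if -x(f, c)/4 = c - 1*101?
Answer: 212607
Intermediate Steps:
x(f, c) = 404 - 4*c (x(f, c) = -4*(c - 1*101) = -4*(c - 101) = -4*(-101 + c) = 404 - 4*c)
x(392, 5 - 1*262) - 1*(-211175) = (404 - 4*(5 - 1*262)) - 1*(-211175) = (404 - 4*(5 - 262)) + 211175 = (404 - 4*(-257)) + 211175 = (404 + 1028) + 211175 = 1432 + 211175 = 212607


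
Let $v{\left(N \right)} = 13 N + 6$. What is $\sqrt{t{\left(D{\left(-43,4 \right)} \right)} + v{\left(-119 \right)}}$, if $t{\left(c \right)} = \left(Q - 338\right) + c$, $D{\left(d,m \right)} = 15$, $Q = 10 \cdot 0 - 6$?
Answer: $i \sqrt{1870} \approx 43.243 i$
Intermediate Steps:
$Q = -6$ ($Q = 0 - 6 = -6$)
$t{\left(c \right)} = -344 + c$ ($t{\left(c \right)} = \left(-6 - 338\right) + c = -344 + c$)
$v{\left(N \right)} = 6 + 13 N$
$\sqrt{t{\left(D{\left(-43,4 \right)} \right)} + v{\left(-119 \right)}} = \sqrt{\left(-344 + 15\right) + \left(6 + 13 \left(-119\right)\right)} = \sqrt{-329 + \left(6 - 1547\right)} = \sqrt{-329 - 1541} = \sqrt{-1870} = i \sqrt{1870}$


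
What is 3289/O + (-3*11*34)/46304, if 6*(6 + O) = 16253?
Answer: 447783831/375455984 ≈ 1.1926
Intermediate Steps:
O = 16217/6 (O = -6 + (⅙)*16253 = -6 + 16253/6 = 16217/6 ≈ 2702.8)
3289/O + (-3*11*34)/46304 = 3289/(16217/6) + (-3*11*34)/46304 = 3289*(6/16217) - 33*34*(1/46304) = 19734/16217 - 1122*1/46304 = 19734/16217 - 561/23152 = 447783831/375455984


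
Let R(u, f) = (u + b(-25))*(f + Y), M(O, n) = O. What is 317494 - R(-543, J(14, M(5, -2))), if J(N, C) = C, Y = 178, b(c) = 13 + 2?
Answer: 414118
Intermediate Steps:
b(c) = 15
R(u, f) = (15 + u)*(178 + f) (R(u, f) = (u + 15)*(f + 178) = (15 + u)*(178 + f))
317494 - R(-543, J(14, M(5, -2))) = 317494 - (2670 + 15*5 + 178*(-543) + 5*(-543)) = 317494 - (2670 + 75 - 96654 - 2715) = 317494 - 1*(-96624) = 317494 + 96624 = 414118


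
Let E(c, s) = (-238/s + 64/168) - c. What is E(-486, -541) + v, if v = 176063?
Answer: 2005782515/11361 ≈ 1.7655e+5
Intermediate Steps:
E(c, s) = 8/21 - c - 238/s (E(c, s) = (-238/s + 64*(1/168)) - c = (-238/s + 8/21) - c = (8/21 - 238/s) - c = 8/21 - c - 238/s)
E(-486, -541) + v = (8/21 - 1*(-486) - 238/(-541)) + 176063 = (8/21 + 486 - 238*(-1/541)) + 176063 = (8/21 + 486 + 238/541) + 176063 = 5530772/11361 + 176063 = 2005782515/11361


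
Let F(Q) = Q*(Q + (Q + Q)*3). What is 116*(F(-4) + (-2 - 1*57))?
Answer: 6148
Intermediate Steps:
F(Q) = 7*Q² (F(Q) = Q*(Q + (2*Q)*3) = Q*(Q + 6*Q) = Q*(7*Q) = 7*Q²)
116*(F(-4) + (-2 - 1*57)) = 116*(7*(-4)² + (-2 - 1*57)) = 116*(7*16 + (-2 - 57)) = 116*(112 - 59) = 116*53 = 6148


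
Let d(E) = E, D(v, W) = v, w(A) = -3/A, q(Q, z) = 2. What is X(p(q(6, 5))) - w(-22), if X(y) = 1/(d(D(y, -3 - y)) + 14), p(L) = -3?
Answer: -1/22 ≈ -0.045455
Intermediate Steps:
X(y) = 1/(14 + y) (X(y) = 1/(y + 14) = 1/(14 + y))
X(p(q(6, 5))) - w(-22) = 1/(14 - 3) - (-3)/(-22) = 1/11 - (-3)*(-1)/22 = 1/11 - 1*3/22 = 1/11 - 3/22 = -1/22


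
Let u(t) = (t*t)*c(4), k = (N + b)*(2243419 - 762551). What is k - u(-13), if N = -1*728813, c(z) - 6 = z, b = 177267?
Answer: -816766823618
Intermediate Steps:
c(z) = 6 + z
N = -728813
k = -816766821928 (k = (-728813 + 177267)*(2243419 - 762551) = -551546*1480868 = -816766821928)
u(t) = 10*t² (u(t) = (t*t)*(6 + 4) = t²*10 = 10*t²)
k - u(-13) = -816766821928 - 10*(-13)² = -816766821928 - 10*169 = -816766821928 - 1*1690 = -816766821928 - 1690 = -816766823618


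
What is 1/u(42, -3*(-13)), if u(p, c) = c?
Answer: 1/39 ≈ 0.025641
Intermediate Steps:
1/u(42, -3*(-13)) = 1/(-3*(-13)) = 1/39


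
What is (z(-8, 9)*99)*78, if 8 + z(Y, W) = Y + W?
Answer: -54054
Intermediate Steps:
z(Y, W) = -8 + W + Y (z(Y, W) = -8 + (Y + W) = -8 + (W + Y) = -8 + W + Y)
(z(-8, 9)*99)*78 = ((-8 + 9 - 8)*99)*78 = -7*99*78 = -693*78 = -54054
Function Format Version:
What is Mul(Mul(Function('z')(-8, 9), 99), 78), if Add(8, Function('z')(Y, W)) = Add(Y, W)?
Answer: -54054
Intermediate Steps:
Function('z')(Y, W) = Add(-8, W, Y) (Function('z')(Y, W) = Add(-8, Add(Y, W)) = Add(-8, Add(W, Y)) = Add(-8, W, Y))
Mul(Mul(Function('z')(-8, 9), 99), 78) = Mul(Mul(Add(-8, 9, -8), 99), 78) = Mul(Mul(-7, 99), 78) = Mul(-693, 78) = -54054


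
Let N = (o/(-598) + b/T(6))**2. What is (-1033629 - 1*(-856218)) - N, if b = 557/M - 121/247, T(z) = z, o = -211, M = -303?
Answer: -18924215424563196829/106668782051364 ≈ -1.7741e+5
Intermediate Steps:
b = -174242/74841 (b = 557/(-303) - 121/247 = 557*(-1/303) - 121*1/247 = -557/303 - 121/247 = -174242/74841 ≈ -2.3282)
N = 132048658225/106668782051364 (N = (-211/(-598) - 174242/74841/6)**2 = (-211*(-1/598) - 174242/74841*1/6)**2 = (211/598 - 87121/224523)**2 = (-363385/10328058)**2 = 132048658225/106668782051364 ≈ 0.0012379)
(-1033629 - 1*(-856218)) - N = (-1033629 - 1*(-856218)) - 1*132048658225/106668782051364 = (-1033629 + 856218) - 132048658225/106668782051364 = -177411 - 132048658225/106668782051364 = -18924215424563196829/106668782051364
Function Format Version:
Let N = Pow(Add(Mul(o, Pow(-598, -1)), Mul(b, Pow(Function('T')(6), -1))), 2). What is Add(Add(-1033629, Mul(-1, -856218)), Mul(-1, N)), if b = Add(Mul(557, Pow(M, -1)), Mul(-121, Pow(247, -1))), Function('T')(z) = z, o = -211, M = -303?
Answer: Rational(-18924215424563196829, 106668782051364) ≈ -1.7741e+5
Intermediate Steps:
b = Rational(-174242, 74841) (b = Add(Mul(557, Pow(-303, -1)), Mul(-121, Pow(247, -1))) = Add(Mul(557, Rational(-1, 303)), Mul(-121, Rational(1, 247))) = Add(Rational(-557, 303), Rational(-121, 247)) = Rational(-174242, 74841) ≈ -2.3282)
N = Rational(132048658225, 106668782051364) (N = Pow(Add(Mul(-211, Pow(-598, -1)), Mul(Rational(-174242, 74841), Pow(6, -1))), 2) = Pow(Add(Mul(-211, Rational(-1, 598)), Mul(Rational(-174242, 74841), Rational(1, 6))), 2) = Pow(Add(Rational(211, 598), Rational(-87121, 224523)), 2) = Pow(Rational(-363385, 10328058), 2) = Rational(132048658225, 106668782051364) ≈ 0.0012379)
Add(Add(-1033629, Mul(-1, -856218)), Mul(-1, N)) = Add(Add(-1033629, Mul(-1, -856218)), Mul(-1, Rational(132048658225, 106668782051364))) = Add(Add(-1033629, 856218), Rational(-132048658225, 106668782051364)) = Add(-177411, Rational(-132048658225, 106668782051364)) = Rational(-18924215424563196829, 106668782051364)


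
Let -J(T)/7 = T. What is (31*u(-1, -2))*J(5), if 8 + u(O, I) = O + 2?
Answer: 7595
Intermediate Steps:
J(T) = -7*T
u(O, I) = -6 + O (u(O, I) = -8 + (O + 2) = -8 + (2 + O) = -6 + O)
(31*u(-1, -2))*J(5) = (31*(-6 - 1))*(-7*5) = (31*(-7))*(-35) = -217*(-35) = 7595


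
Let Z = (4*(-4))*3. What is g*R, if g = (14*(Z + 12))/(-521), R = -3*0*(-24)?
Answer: 0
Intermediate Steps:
Z = -48 (Z = -16*3 = -48)
R = 0 (R = 0*(-24) = 0)
g = 504/521 (g = (14*(-48 + 12))/(-521) = (14*(-36))*(-1/521) = -504*(-1/521) = 504/521 ≈ 0.96737)
g*R = (504/521)*0 = 0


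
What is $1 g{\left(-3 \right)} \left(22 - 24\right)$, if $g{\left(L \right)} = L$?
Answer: $6$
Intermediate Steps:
$1 g{\left(-3 \right)} \left(22 - 24\right) = 1 \left(-3\right) \left(22 - 24\right) = - 3 \left(22 - 24\right) = \left(-3\right) \left(-2\right) = 6$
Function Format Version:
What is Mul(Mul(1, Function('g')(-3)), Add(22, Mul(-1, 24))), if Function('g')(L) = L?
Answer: 6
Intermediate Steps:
Mul(Mul(1, Function('g')(-3)), Add(22, Mul(-1, 24))) = Mul(Mul(1, -3), Add(22, Mul(-1, 24))) = Mul(-3, Add(22, -24)) = Mul(-3, -2) = 6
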